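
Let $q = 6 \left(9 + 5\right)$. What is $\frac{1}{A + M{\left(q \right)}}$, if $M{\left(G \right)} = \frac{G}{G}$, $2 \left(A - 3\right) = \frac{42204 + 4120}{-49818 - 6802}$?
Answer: $\frac{28310}{101659} \approx 0.27848$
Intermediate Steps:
$q = 84$ ($q = 6 \cdot 14 = 84$)
$A = \frac{73349}{28310}$ ($A = 3 + \frac{\left(42204 + 4120\right) \frac{1}{-49818 - 6802}}{2} = 3 + \frac{46324 \frac{1}{-56620}}{2} = 3 + \frac{46324 \left(- \frac{1}{56620}\right)}{2} = 3 + \frac{1}{2} \left(- \frac{11581}{14155}\right) = 3 - \frac{11581}{28310} = \frac{73349}{28310} \approx 2.5909$)
$M{\left(G \right)} = 1$
$\frac{1}{A + M{\left(q \right)}} = \frac{1}{\frac{73349}{28310} + 1} = \frac{1}{\frac{101659}{28310}} = \frac{28310}{101659}$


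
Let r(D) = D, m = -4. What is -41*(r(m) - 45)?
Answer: 2009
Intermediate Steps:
-41*(r(m) - 45) = -41*(-4 - 45) = -41*(-49) = 2009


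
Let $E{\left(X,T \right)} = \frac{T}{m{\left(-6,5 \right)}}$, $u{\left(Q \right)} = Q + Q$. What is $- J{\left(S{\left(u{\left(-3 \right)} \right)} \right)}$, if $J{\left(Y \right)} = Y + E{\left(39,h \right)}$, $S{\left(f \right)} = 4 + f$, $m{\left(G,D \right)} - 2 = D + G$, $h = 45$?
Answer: $-43$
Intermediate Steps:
$m{\left(G,D \right)} = 2 + D + G$ ($m{\left(G,D \right)} = 2 + \left(D + G\right) = 2 + D + G$)
$u{\left(Q \right)} = 2 Q$
$E{\left(X,T \right)} = T$ ($E{\left(X,T \right)} = \frac{T}{2 + 5 - 6} = \frac{T}{1} = T 1 = T$)
$J{\left(Y \right)} = 45 + Y$ ($J{\left(Y \right)} = Y + 45 = 45 + Y$)
$- J{\left(S{\left(u{\left(-3 \right)} \right)} \right)} = - (45 + \left(4 + 2 \left(-3\right)\right)) = - (45 + \left(4 - 6\right)) = - (45 - 2) = \left(-1\right) 43 = -43$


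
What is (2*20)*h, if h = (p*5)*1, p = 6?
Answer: 1200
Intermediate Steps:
h = 30 (h = (6*5)*1 = 30*1 = 30)
(2*20)*h = (2*20)*30 = 40*30 = 1200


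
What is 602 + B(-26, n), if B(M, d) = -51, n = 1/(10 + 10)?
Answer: 551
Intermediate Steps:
n = 1/20 ≈ 0.050000
602 + B(-26, n) = 602 - 51 = 551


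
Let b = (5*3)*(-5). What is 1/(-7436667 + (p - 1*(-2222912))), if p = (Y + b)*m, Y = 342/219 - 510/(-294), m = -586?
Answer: -3577/18499302011 ≈ -1.9336e-7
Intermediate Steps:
Y = 11791/3577 (Y = 342*(1/219) - 510*(-1/294) = 114/73 + 85/49 = 11791/3577 ≈ 3.2963)
b = -75 (b = 15*(-5) = -75)
p = 150299624/3577 (p = (11791/3577 - 75)*(-586) = -256484/3577*(-586) = 150299624/3577 ≈ 42018.)
1/(-7436667 + (p - 1*(-2222912))) = 1/(-7436667 + (150299624/3577 - 1*(-2222912))) = 1/(-7436667 + (150299624/3577 + 2222912)) = 1/(-7436667 + 8101655848/3577) = 1/(-18499302011/3577) = -3577/18499302011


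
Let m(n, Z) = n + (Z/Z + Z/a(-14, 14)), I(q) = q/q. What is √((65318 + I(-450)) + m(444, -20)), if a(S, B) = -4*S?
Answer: 3*√1432186/14 ≈ 256.44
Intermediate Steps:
I(q) = 1
m(n, Z) = 1 + n + Z/56 (m(n, Z) = n + (Z/Z + Z/((-4*(-14)))) = n + (1 + Z/56) = 1 + n + Z/56)
√((65318 + I(-450)) + m(444, -20)) = √((65318 + 1) + (1 + 444 + (1/56)*(-20))) = √(65319 + (1 + 444 - 5/14)) = √(65319 + 6225/14) = √(920691/14) = 3*√1432186/14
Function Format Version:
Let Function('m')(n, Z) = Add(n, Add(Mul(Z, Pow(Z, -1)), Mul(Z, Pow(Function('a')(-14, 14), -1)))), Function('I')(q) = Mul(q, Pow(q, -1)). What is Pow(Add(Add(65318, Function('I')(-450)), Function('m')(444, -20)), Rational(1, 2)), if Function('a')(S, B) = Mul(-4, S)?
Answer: Mul(Rational(3, 14), Pow(1432186, Rational(1, 2))) ≈ 256.44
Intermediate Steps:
Function('I')(q) = 1
Function('m')(n, Z) = Add(1, n, Mul(Rational(1, 56), Z)) (Function('m')(n, Z) = Add(n, Add(Mul(Z, Pow(Z, -1)), Mul(Z, Pow(Mul(-4, -14), -1)))) = Add(n, Add(1, Mul(Z, Pow(56, -1)))) = Add(n, Add(1, Mul(Z, Rational(1, 56)))) = Add(n, Add(1, Mul(Rational(1, 56), Z))) = Add(1, n, Mul(Rational(1, 56), Z)))
Pow(Add(Add(65318, Function('I')(-450)), Function('m')(444, -20)), Rational(1, 2)) = Pow(Add(Add(65318, 1), Add(1, 444, Mul(Rational(1, 56), -20))), Rational(1, 2)) = Pow(Add(65319, Add(1, 444, Rational(-5, 14))), Rational(1, 2)) = Pow(Add(65319, Rational(6225, 14)), Rational(1, 2)) = Pow(Rational(920691, 14), Rational(1, 2)) = Mul(Rational(3, 14), Pow(1432186, Rational(1, 2)))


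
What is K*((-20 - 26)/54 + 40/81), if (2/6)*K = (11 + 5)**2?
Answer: -7424/27 ≈ -274.96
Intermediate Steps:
K = 768 (K = 3*(11 + 5)**2 = 3*16**2 = 3*256 = 768)
K*((-20 - 26)/54 + 40/81) = 768*((-20 - 26)/54 + 40/81) = 768*(-46*1/54 + 40*(1/81)) = 768*(-23/27 + 40/81) = 768*(-29/81) = -7424/27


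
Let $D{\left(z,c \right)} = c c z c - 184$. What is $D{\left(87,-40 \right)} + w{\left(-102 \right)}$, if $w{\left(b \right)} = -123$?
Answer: $-5568307$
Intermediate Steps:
$D{\left(z,c \right)} = -184 + z c^{3}$ ($D{\left(z,c \right)} = c^{2} z c - 184 = z c^{2} c - 184 = z c^{3} - 184 = -184 + z c^{3}$)
$D{\left(87,-40 \right)} + w{\left(-102 \right)} = \left(-184 + 87 \left(-40\right)^{3}\right) - 123 = \left(-184 + 87 \left(-64000\right)\right) - 123 = \left(-184 - 5568000\right) - 123 = -5568184 - 123 = -5568307$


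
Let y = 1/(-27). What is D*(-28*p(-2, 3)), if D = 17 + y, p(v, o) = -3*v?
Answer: -25648/9 ≈ -2849.8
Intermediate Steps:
y = -1/27 ≈ -0.037037
D = 458/27 (D = 17 - 1/27 = 458/27 ≈ 16.963)
D*(-28*p(-2, 3)) = 458*(-(-84)*(-2))/27 = 458*(-28*6)/27 = (458/27)*(-168) = -25648/9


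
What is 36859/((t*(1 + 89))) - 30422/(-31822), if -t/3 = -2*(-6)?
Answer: -76739987/7364520 ≈ -10.420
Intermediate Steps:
t = -36 (t = -(-6)*(-6) = -3*12 = -36)
36859/((t*(1 + 89))) - 30422/(-31822) = 36859/((-36*(1 + 89))) - 30422/(-31822) = 36859/((-36*90)) - 30422*(-1/31822) = 36859/(-3240) + 2173/2273 = 36859*(-1/3240) + 2173/2273 = -36859/3240 + 2173/2273 = -76739987/7364520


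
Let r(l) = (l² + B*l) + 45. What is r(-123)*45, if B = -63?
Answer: 1031535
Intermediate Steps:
r(l) = 45 + l² - 63*l (r(l) = (l² - 63*l) + 45 = 45 + l² - 63*l)
r(-123)*45 = (45 + (-123)² - 63*(-123))*45 = (45 + 15129 + 7749)*45 = 22923*45 = 1031535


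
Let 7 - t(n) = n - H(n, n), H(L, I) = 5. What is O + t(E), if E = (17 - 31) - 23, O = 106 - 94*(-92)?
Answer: 8803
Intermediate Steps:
O = 8754 (O = 106 + 8648 = 8754)
E = -37 (E = -14 - 23 = -37)
t(n) = 12 - n (t(n) = 7 - (n - 1*5) = 7 - (n - 5) = 7 - (-5 + n) = 7 + (5 - n) = 12 - n)
O + t(E) = 8754 + (12 - 1*(-37)) = 8754 + (12 + 37) = 8754 + 49 = 8803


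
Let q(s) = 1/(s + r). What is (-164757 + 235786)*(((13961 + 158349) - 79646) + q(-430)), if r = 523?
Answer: 612110377837/93 ≈ 6.5818e+9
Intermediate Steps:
q(s) = 1/(523 + s) (q(s) = 1/(s + 523) = 1/(523 + s))
(-164757 + 235786)*(((13961 + 158349) - 79646) + q(-430)) = (-164757 + 235786)*(((13961 + 158349) - 79646) + 1/(523 - 430)) = 71029*((172310 - 79646) + 1/93) = 71029*(92664 + 1/93) = 71029*(8617753/93) = 612110377837/93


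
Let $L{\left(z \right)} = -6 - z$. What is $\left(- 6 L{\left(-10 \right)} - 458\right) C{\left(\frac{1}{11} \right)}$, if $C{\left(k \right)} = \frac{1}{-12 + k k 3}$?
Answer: $\frac{58322}{1449} \approx 40.25$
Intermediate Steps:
$C{\left(k \right)} = \frac{1}{-12 + 3 k^{2}}$ ($C{\left(k \right)} = \frac{1}{-12 + k^{2} \cdot 3} = \frac{1}{-12 + 3 k^{2}}$)
$\left(- 6 L{\left(-10 \right)} - 458\right) C{\left(\frac{1}{11} \right)} = \left(- 6 \left(-6 - -10\right) - 458\right) \frac{1}{3 \left(-4 + \left(\frac{1}{11}\right)^{2}\right)} = \left(- 6 \left(-6 + 10\right) - 458\right) \frac{1}{3 \left(-4 + \left(\frac{1}{11}\right)^{2}\right)} = \left(\left(-6\right) 4 - 458\right) \frac{1}{3 \left(-4 + \frac{1}{121}\right)} = \left(-24 - 458\right) \frac{1}{3 \left(- \frac{483}{121}\right)} = - 482 \cdot \frac{1}{3} \left(- \frac{121}{483}\right) = \left(-482\right) \left(- \frac{121}{1449}\right) = \frac{58322}{1449}$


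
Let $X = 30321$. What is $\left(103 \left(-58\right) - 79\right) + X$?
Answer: $24268$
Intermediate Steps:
$\left(103 \left(-58\right) - 79\right) + X = \left(103 \left(-58\right) - 79\right) + 30321 = \left(-5974 - 79\right) + 30321 = -6053 + 30321 = 24268$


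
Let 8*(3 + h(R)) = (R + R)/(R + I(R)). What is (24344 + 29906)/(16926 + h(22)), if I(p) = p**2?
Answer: 4991000/1556917 ≈ 3.2057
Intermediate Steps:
h(R) = -3 + R/(4*(R + R**2)) (h(R) = -3 + ((R + R)/(R + R**2))/8 = -3 + ((2*R)/(R + R**2))/8 = -3 + (2*R/(R + R**2))/8 = -3 + R/(4*(R + R**2)))
(24344 + 29906)/(16926 + h(22)) = (24344 + 29906)/(16926 + (-11 - 12*22)/(4*(1 + 22))) = 54250/(16926 + (1/4)*(-11 - 264)/23) = 54250/(16926 + (1/4)*(1/23)*(-275)) = 54250/(16926 - 275/92) = 54250/(1556917/92) = 54250*(92/1556917) = 4991000/1556917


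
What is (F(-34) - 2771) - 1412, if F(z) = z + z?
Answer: -4251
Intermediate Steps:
F(z) = 2*z
(F(-34) - 2771) - 1412 = (2*(-34) - 2771) - 1412 = (-68 - 2771) - 1412 = -2839 - 1412 = -4251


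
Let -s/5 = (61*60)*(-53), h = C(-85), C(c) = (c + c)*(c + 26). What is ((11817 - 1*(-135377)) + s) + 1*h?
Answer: 1127124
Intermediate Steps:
C(c) = 2*c*(26 + c) (C(c) = (2*c)*(26 + c) = 2*c*(26 + c))
h = 10030 (h = 2*(-85)*(26 - 85) = 2*(-85)*(-59) = 10030)
s = 969900 (s = -5*61*60*(-53) = -18300*(-53) = -5*(-193980) = 969900)
((11817 - 1*(-135377)) + s) + 1*h = ((11817 - 1*(-135377)) + 969900) + 1*10030 = ((11817 + 135377) + 969900) + 10030 = (147194 + 969900) + 10030 = 1117094 + 10030 = 1127124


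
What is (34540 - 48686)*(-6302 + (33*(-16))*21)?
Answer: 245998940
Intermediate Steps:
(34540 - 48686)*(-6302 + (33*(-16))*21) = -14146*(-6302 - 528*21) = -14146*(-6302 - 11088) = -14146*(-17390) = 245998940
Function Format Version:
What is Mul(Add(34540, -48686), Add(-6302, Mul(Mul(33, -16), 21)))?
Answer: 245998940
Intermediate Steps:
Mul(Add(34540, -48686), Add(-6302, Mul(Mul(33, -16), 21))) = Mul(-14146, Add(-6302, Mul(-528, 21))) = Mul(-14146, Add(-6302, -11088)) = Mul(-14146, -17390) = 245998940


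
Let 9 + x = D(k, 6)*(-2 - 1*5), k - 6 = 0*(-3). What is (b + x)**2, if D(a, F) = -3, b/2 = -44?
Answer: 5776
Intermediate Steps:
b = -88 (b = 2*(-44) = -88)
k = 6 (k = 6 + 0*(-3) = 6 + 0 = 6)
x = 12 (x = -9 - 3*(-2 - 1*5) = -9 - 3*(-2 - 5) = -9 - 3*(-7) = -9 + 21 = 12)
(b + x)**2 = (-88 + 12)**2 = (-76)**2 = 5776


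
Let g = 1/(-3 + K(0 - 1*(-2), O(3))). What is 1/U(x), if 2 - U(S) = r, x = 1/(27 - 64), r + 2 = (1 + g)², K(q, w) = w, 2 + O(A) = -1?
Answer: 36/119 ≈ 0.30252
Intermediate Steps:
O(A) = -3 (O(A) = -2 - 1 = -3)
g = -⅙ (g = 1/(-3 - 3) = 1/(-6) = -⅙ ≈ -0.16667)
r = -47/36 (r = -2 + (1 - ⅙)² = -2 + (⅚)² = -2 + 25/36 = -47/36 ≈ -1.3056)
x = -1/37 (x = 1/(-37) = -1/37 ≈ -0.027027)
U(S) = 119/36 (U(S) = 2 - 1*(-47/36) = 2 + 47/36 = 119/36)
1/U(x) = 1/(119/36) = 36/119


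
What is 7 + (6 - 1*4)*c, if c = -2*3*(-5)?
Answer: 67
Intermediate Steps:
c = 30 (c = -6*(-5) = 30)
7 + (6 - 1*4)*c = 7 + (6 - 1*4)*30 = 7 + (6 - 4)*30 = 7 + 2*30 = 7 + 60 = 67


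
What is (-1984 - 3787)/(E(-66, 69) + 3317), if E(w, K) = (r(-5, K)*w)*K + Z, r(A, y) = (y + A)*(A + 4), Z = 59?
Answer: -5771/294832 ≈ -0.019574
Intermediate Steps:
r(A, y) = (4 + A)*(A + y) (r(A, y) = (A + y)*(4 + A) = (4 + A)*(A + y))
E(w, K) = 59 + K*w*(5 - K) (E(w, K) = (((-5)**2 + 4*(-5) + 4*K - 5*K)*w)*K + 59 = ((25 - 20 + 4*K - 5*K)*w)*K + 59 = ((5 - K)*w)*K + 59 = (w*(5 - K))*K + 59 = K*w*(5 - K) + 59 = 59 + K*w*(5 - K))
(-1984 - 3787)/(E(-66, 69) + 3317) = (-1984 - 3787)/((59 - 1*69*(-66)*(-5 + 69)) + 3317) = -5771/((59 - 1*69*(-66)*64) + 3317) = -5771/((59 + 291456) + 3317) = -5771/(291515 + 3317) = -5771/294832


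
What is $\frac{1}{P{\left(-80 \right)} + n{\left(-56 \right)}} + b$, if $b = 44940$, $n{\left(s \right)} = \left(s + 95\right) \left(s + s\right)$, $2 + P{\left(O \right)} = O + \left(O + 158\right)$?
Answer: $\frac{196477679}{4372} \approx 44940.0$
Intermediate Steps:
$P{\left(O \right)} = 156 + 2 O$ ($P{\left(O \right)} = -2 + \left(O + \left(O + 158\right)\right) = -2 + \left(O + \left(158 + O\right)\right) = -2 + \left(158 + 2 O\right) = 156 + 2 O$)
$n{\left(s \right)} = 2 s \left(95 + s\right)$ ($n{\left(s \right)} = \left(95 + s\right) 2 s = 2 s \left(95 + s\right)$)
$\frac{1}{P{\left(-80 \right)} + n{\left(-56 \right)}} + b = \frac{1}{\left(156 + 2 \left(-80\right)\right) + 2 \left(-56\right) \left(95 - 56\right)} + 44940 = \frac{1}{\left(156 - 160\right) + 2 \left(-56\right) 39} + 44940 = \frac{1}{-4 - 4368} + 44940 = \frac{1}{-4372} + 44940 = - \frac{1}{4372} + 44940 = \frac{196477679}{4372}$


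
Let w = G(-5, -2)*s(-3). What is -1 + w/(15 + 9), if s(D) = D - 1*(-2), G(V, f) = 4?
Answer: -7/6 ≈ -1.1667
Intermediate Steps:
s(D) = 2 + D (s(D) = D + 2 = 2 + D)
w = -4 (w = 4*(2 - 3) = 4*(-1) = -4)
-1 + w/(15 + 9) = -1 - 4/(15 + 9) = -1 - 4/24 = -1 + (1/24)*(-4) = -1 - ⅙ = -7/6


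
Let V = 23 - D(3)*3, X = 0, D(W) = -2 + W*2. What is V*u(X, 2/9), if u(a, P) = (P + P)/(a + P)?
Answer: 22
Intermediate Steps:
D(W) = -2 + 2*W
u(a, P) = 2*P/(P + a) (u(a, P) = (2*P)/(P + a) = 2*P/(P + a))
V = 11 (V = 23 - (-2 + 2*3)*3 = 23 - (-2 + 6)*3 = 23 - 4*3 = 23 - 1*12 = 23 - 12 = 11)
V*u(X, 2/9) = 11*(2*(2/9)/(2/9 + 0)) = 11*(2*(2/9)/(2/9)) = 11*(2*(2/9)*(9/2)) = 11*2 = 22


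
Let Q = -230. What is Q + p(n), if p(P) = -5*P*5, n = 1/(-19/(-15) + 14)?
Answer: -53045/229 ≈ -231.64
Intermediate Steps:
n = 15/229 (n = 1/(-19*(-1/15) + 14) = 1/(19/15 + 14) = 1/(229/15) = 15/229 ≈ 0.065502)
p(P) = -25*P
Q + p(n) = -230 - 25*15/229 = -230 - 375/229 = -53045/229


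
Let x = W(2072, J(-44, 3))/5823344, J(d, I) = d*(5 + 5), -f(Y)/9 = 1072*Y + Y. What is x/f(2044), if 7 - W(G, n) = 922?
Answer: 305/38315483822784 ≈ 7.9602e-12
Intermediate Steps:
f(Y) = -9657*Y (f(Y) = -9*(1072*Y + Y) = -9657*Y)
J(d, I) = 10*d (J(d, I) = d*10 = 10*d)
W(G, n) = -915 (W(G, n) = 7 - 1*922 = 7 - 922 = -915)
x = -915/5823344 ≈ -0.00015713
x/f(2044) = -915/(5823344*((-9657*2044))) = -915/5823344/(-19738908) = -915/5823344*(-1/19738908) = 305/38315483822784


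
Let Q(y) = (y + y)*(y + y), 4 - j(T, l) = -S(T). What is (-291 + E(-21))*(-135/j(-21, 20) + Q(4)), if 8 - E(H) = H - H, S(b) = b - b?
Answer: -34243/4 ≈ -8560.8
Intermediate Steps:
S(b) = 0
E(H) = 8 (E(H) = 8 - (H - H) = 8 - 1*0 = 8 + 0 = 8)
j(T, l) = 4 (j(T, l) = 4 - (-1)*0 = 4 - 1*0 = 4 + 0 = 4)
Q(y) = 4*y**2 (Q(y) = (2*y)*(2*y) = 4*y**2)
(-291 + E(-21))*(-135/j(-21, 20) + Q(4)) = (-291 + 8)*(-135/4 + 4*4**2) = -283*(-135*1/4 + 4*16) = -283*(-135/4 + 64) = -283*121/4 = -34243/4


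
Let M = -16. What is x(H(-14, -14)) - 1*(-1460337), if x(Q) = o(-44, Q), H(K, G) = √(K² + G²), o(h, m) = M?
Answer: 1460321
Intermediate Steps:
o(h, m) = -16
H(K, G) = √(G² + K²)
x(Q) = -16
x(H(-14, -14)) - 1*(-1460337) = -16 - 1*(-1460337) = -16 + 1460337 = 1460321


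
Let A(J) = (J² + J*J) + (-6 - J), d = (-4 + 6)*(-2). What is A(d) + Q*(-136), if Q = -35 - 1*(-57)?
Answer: -2962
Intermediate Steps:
Q = 22 (Q = -35 + 57 = 22)
d = -4 (d = 2*(-2) = -4)
A(J) = -6 - J + 2*J² (A(J) = (J² + J²) + (-6 - J) = 2*J² + (-6 - J) = -6 - J + 2*J²)
A(d) + Q*(-136) = (-6 - 1*(-4) + 2*(-4)²) + 22*(-136) = (-6 + 4 + 2*16) - 2992 = (-6 + 4 + 32) - 2992 = 30 - 2992 = -2962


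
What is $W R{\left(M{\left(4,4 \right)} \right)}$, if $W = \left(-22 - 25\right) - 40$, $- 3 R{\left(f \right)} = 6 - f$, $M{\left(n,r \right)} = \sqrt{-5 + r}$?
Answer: $174 - 29 i \approx 174.0 - 29.0 i$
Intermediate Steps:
$R{\left(f \right)} = -2 + \frac{f}{3}$ ($R{\left(f \right)} = - \frac{6 - f}{3} = -2 + \frac{f}{3}$)
$W = -87$ ($W = -47 - 40 = -87$)
$W R{\left(M{\left(4,4 \right)} \right)} = - 87 \left(-2 + \frac{\sqrt{-5 + 4}}{3}\right) = - 87 \left(-2 + \frac{\sqrt{-1}}{3}\right) = - 87 \left(-2 + \frac{i}{3}\right) = 174 - 29 i$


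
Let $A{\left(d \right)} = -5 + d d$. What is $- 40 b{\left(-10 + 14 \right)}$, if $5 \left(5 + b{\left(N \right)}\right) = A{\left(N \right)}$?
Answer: $112$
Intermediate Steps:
$A{\left(d \right)} = -5 + d^{2}$
$b{\left(N \right)} = -6 + \frac{N^{2}}{5}$ ($b{\left(N \right)} = -5 + \frac{-5 + N^{2}}{5} = -5 + \left(-1 + \frac{N^{2}}{5}\right) = -6 + \frac{N^{2}}{5}$)
$- 40 b{\left(-10 + 14 \right)} = - 40 \left(-6 + \frac{\left(-10 + 14\right)^{2}}{5}\right) = - 40 \left(-6 + \frac{4^{2}}{5}\right) = - 40 \left(-6 + \frac{1}{5} \cdot 16\right) = - 40 \left(-6 + \frac{16}{5}\right) = \left(-40\right) \left(- \frac{14}{5}\right) = 112$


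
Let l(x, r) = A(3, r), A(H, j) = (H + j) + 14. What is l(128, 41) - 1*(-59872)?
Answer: 59930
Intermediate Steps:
A(H, j) = 14 + H + j
l(x, r) = 17 + r (l(x, r) = 14 + 3 + r = 17 + r)
l(128, 41) - 1*(-59872) = (17 + 41) - 1*(-59872) = 58 + 59872 = 59930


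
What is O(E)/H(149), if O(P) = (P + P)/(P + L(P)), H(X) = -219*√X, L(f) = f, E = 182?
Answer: -√149/32631 ≈ -0.00037408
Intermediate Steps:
O(P) = 1 (O(P) = (P + P)/(P + P) = (2*P)/((2*P)) = (2*P)*(1/(2*P)) = 1)
O(E)/H(149) = 1/(-219*√149) = 1*(-√149/32631) = -√149/32631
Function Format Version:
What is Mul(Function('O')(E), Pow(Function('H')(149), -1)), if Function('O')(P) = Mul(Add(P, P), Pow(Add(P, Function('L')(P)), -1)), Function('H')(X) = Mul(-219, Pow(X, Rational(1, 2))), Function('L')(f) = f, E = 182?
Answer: Mul(Rational(-1, 32631), Pow(149, Rational(1, 2))) ≈ -0.00037408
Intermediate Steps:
Function('O')(P) = 1 (Function('O')(P) = Mul(Add(P, P), Pow(Add(P, P), -1)) = Mul(Mul(2, P), Pow(Mul(2, P), -1)) = Mul(Mul(2, P), Mul(Rational(1, 2), Pow(P, -1))) = 1)
Mul(Function('O')(E), Pow(Function('H')(149), -1)) = Mul(1, Pow(Mul(-219, Pow(149, Rational(1, 2))), -1)) = Mul(1, Mul(Rational(-1, 32631), Pow(149, Rational(1, 2)))) = Mul(Rational(-1, 32631), Pow(149, Rational(1, 2)))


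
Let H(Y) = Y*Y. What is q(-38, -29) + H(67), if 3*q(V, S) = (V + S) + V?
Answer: 4454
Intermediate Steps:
H(Y) = Y²
q(V, S) = S/3 + 2*V/3 (q(V, S) = ((V + S) + V)/3 = ((S + V) + V)/3 = (S + 2*V)/3 = S/3 + 2*V/3)
q(-38, -29) + H(67) = ((⅓)*(-29) + (⅔)*(-38)) + 67² = (-29/3 - 76/3) + 4489 = -35 + 4489 = 4454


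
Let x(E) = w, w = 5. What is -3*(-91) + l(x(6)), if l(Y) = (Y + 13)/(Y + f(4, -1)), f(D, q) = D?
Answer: 275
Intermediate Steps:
x(E) = 5
l(Y) = (13 + Y)/(4 + Y) (l(Y) = (Y + 13)/(Y + 4) = (13 + Y)/(4 + Y))
-3*(-91) + l(x(6)) = -3*(-91) + (13 + 5)/(4 + 5) = 273 + 18/9 = 273 + (1/9)*18 = 273 + 2 = 275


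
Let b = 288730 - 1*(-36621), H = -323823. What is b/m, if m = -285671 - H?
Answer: 325351/38152 ≈ 8.5278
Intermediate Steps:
b = 325351 (b = 288730 + 36621 = 325351)
m = 38152 (m = -285671 - 1*(-323823) = -285671 + 323823 = 38152)
b/m = 325351/38152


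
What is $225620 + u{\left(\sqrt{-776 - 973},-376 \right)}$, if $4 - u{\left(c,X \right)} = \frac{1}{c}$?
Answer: $225624 + \frac{i \sqrt{1749}}{1749} \approx 2.2562 \cdot 10^{5} + 0.023911 i$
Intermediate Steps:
$u{\left(c,X \right)} = 4 - \frac{1}{c}$
$225620 + u{\left(\sqrt{-776 - 973},-376 \right)} = 225620 + \left(4 - \frac{1}{\sqrt{-776 - 973}}\right) = 225620 + \left(4 - \frac{1}{\sqrt{-1749}}\right) = 225620 + \left(4 - \frac{1}{i \sqrt{1749}}\right) = 225620 + \left(4 - - \frac{i \sqrt{1749}}{1749}\right) = 225620 + \left(4 + \frac{i \sqrt{1749}}{1749}\right) = 225624 + \frac{i \sqrt{1749}}{1749}$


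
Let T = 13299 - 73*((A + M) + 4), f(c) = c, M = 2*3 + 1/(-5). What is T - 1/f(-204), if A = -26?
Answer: 14771237/1020 ≈ 14482.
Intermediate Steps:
M = 29/5 (M = 6 - ⅕ = 29/5 ≈ 5.8000)
T = 72408/5 (T = 13299 - 73*((-26 + 29/5) + 4) = 13299 - 73*(-101/5 + 4) = 13299 - 73*(-81/5) = 13299 + 5913/5 = 72408/5 ≈ 14482.)
T - 1/f(-204) = 72408/5 - 1/(-204) = 72408/5 - 1*(-1/204) = 72408/5 + 1/204 = 14771237/1020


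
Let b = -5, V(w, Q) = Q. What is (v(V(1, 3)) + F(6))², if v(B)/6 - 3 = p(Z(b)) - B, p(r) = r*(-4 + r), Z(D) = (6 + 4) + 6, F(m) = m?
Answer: 1340964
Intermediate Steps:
Z(D) = 16 (Z(D) = 10 + 6 = 16)
v(B) = 1170 - 6*B (v(B) = 18 + 6*(16*(-4 + 16) - B) = 18 + 6*(16*12 - B) = 18 + 6*(192 - B) = 18 + (1152 - 6*B) = 1170 - 6*B)
(v(V(1, 3)) + F(6))² = ((1170 - 6*3) + 6)² = ((1170 - 18) + 6)² = (1152 + 6)² = 1158² = 1340964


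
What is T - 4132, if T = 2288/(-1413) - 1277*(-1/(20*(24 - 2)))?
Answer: -2568149359/621720 ≈ -4130.7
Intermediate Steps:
T = 797681/621720 (T = 2288*(-1/1413) - 1277/(22*(-20)) = -2288/1413 - 1277/(-440) = -2288/1413 - 1277*(-1/440) = -2288/1413 + 1277/440 = 797681/621720 ≈ 1.2830)
T - 4132 = 797681/621720 - 4132 = -2568149359/621720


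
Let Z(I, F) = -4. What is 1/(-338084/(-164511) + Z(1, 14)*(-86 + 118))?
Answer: -164511/20719324 ≈ -0.0079400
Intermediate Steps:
1/(-338084/(-164511) + Z(1, 14)*(-86 + 118)) = 1/(-338084/(-164511) - 4*(-86 + 118)) = 1/(-338084*(-1/164511) - 4*32) = 1/(338084/164511 - 128) = 1/(-20719324/164511) = -164511/20719324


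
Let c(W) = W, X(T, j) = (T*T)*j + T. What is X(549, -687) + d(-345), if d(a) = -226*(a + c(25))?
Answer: -206989618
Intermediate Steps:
X(T, j) = T + j*T² (X(T, j) = T²*j + T = j*T² + T = T + j*T²)
d(a) = -5650 - 226*a (d(a) = -226*(a + 25) = -226*(25 + a) = -5650 - 226*a)
X(549, -687) + d(-345) = 549*(1 + 549*(-687)) + (-5650 - 226*(-345)) = 549*(1 - 377163) + (-5650 + 77970) = 549*(-377162) + 72320 = -207061938 + 72320 = -206989618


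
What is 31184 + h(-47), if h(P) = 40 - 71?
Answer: 31153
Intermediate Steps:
h(P) = -31
31184 + h(-47) = 31184 - 31 = 31153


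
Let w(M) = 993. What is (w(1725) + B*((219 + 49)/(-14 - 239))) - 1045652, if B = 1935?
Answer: -264817307/253 ≈ -1.0467e+6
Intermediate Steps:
(w(1725) + B*((219 + 49)/(-14 - 239))) - 1045652 = (993 + 1935*((219 + 49)/(-14 - 239))) - 1045652 = (993 + 1935*(268/(-253))) - 1045652 = (993 + 1935*(268*(-1/253))) - 1045652 = (993 + 1935*(-268/253)) - 1045652 = (993 - 518580/253) - 1045652 = -267351/253 - 1045652 = -264817307/253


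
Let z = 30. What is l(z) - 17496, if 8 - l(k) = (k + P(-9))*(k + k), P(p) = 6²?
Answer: -21448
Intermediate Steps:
P(p) = 36
l(k) = 8 - 2*k*(36 + k) (l(k) = 8 - (k + 36)*(k + k) = 8 - (36 + k)*2*k = 8 - 2*k*(36 + k))
l(z) - 17496 = (8 - 72*30 - 2*30²) - 17496 = (8 - 2160 - 2*900) - 17496 = (8 - 2160 - 1800) - 17496 = -3952 - 17496 = -21448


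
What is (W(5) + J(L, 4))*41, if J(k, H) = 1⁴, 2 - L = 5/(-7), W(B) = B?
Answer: 246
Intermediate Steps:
L = 19/7 (L = 2 - 5/(-7) = 2 - 5*(-1)/7 = 2 - 1*(-5/7) = 2 + 5/7 = 19/7 ≈ 2.7143)
J(k, H) = 1
(W(5) + J(L, 4))*41 = (5 + 1)*41 = 6*41 = 246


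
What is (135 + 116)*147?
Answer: 36897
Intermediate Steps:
(135 + 116)*147 = 251*147 = 36897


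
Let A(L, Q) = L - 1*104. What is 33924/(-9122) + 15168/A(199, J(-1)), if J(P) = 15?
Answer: 67569858/433295 ≈ 155.94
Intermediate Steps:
A(L, Q) = -104 + L (A(L, Q) = L - 104 = -104 + L)
33924/(-9122) + 15168/A(199, J(-1)) = 33924/(-9122) + 15168/(-104 + 199) = 33924*(-1/9122) + 15168/95 = -16962/4561 + 15168*(1/95) = -16962/4561 + 15168/95 = 67569858/433295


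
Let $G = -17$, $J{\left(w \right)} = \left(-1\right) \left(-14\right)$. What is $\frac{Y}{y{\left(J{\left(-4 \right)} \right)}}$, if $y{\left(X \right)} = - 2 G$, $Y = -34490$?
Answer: $- \frac{17245}{17} \approx -1014.4$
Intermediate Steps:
$J{\left(w \right)} = 14$
$y{\left(X \right)} = 34$ ($y{\left(X \right)} = \left(-2\right) \left(-17\right) = 34$)
$\frac{Y}{y{\left(J{\left(-4 \right)} \right)}} = - \frac{34490}{34} = \left(-34490\right) \frac{1}{34} = - \frac{17245}{17}$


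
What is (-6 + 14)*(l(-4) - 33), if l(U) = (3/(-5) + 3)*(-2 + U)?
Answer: -1896/5 ≈ -379.20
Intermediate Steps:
l(U) = -24/5 + 12*U/5 (l(U) = (3*(-⅕) + 3)*(-2 + U) = (-⅗ + 3)*(-2 + U) = 12*(-2 + U)/5 = -24/5 + 12*U/5)
(-6 + 14)*(l(-4) - 33) = (-6 + 14)*((-24/5 + (12/5)*(-4)) - 33) = 8*((-24/5 - 48/5) - 33) = 8*(-72/5 - 33) = 8*(-237/5) = -1896/5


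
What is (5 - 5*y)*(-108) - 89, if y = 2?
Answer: 451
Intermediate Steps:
(5 - 5*y)*(-108) - 89 = (5 - 5*2)*(-108) - 89 = (5 - 10)*(-108) - 89 = -5*(-108) - 89 = 540 - 89 = 451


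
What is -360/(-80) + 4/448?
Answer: 505/112 ≈ 4.5089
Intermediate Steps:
-360/(-80) + 4/448 = -360*(-1/80) + 4*(1/448) = 9/2 + 1/112 = 505/112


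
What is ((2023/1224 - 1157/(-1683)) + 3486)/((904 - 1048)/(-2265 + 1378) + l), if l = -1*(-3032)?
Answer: 4628860059/4023533888 ≈ 1.1504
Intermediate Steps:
l = 3032
((2023/1224 - 1157/(-1683)) + 3486)/((904 - 1048)/(-2265 + 1378) + l) = ((2023/1224 - 1157/(-1683)) + 3486)/((904 - 1048)/(-2265 + 1378) + 3032) = ((2023*(1/1224) - 1157*(-1/1683)) + 3486)/(-144/(-887) + 3032) = ((119/72 + 1157/1683) + 3486)/(-144*(-1/887) + 3032) = (3501/1496 + 3486)/(144/887 + 3032) = 5218557/(1496*(2689528/887)) = (5218557/1496)*(887/2689528) = 4628860059/4023533888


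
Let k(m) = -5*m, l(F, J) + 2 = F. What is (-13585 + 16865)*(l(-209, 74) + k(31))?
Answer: -1200480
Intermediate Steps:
l(F, J) = -2 + F
(-13585 + 16865)*(l(-209, 74) + k(31)) = (-13585 + 16865)*((-2 - 209) - 5*31) = 3280*(-211 - 155) = 3280*(-366) = -1200480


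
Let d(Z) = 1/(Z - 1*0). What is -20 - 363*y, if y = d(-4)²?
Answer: -683/16 ≈ -42.688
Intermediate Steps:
d(Z) = 1/Z (d(Z) = 1/(Z + 0) = 1/Z)
y = 1/16 (y = (1/(-4))² = (-¼)² = 1/16 ≈ 0.062500)
-20 - 363*y = -20 - 363*1/16 = -20 - 363/16 = -683/16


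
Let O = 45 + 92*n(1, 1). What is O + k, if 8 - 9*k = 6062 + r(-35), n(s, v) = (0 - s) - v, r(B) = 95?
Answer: -7400/9 ≈ -822.22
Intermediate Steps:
n(s, v) = -s - v
O = -139 (O = 45 + 92*(-1*1 - 1*1) = 45 + 92*(-1 - 1) = 45 + 92*(-2) = 45 - 184 = -139)
k = -6149/9 (k = 8/9 - (6062 + 95)/9 = 8/9 - ⅑*6157 = 8/9 - 6157/9 = -6149/9 ≈ -683.22)
O + k = -139 - 6149/9 = -7400/9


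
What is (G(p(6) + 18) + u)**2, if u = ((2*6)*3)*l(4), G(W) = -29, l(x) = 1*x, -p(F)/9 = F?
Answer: 13225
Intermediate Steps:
p(F) = -9*F
l(x) = x
u = 144 (u = ((2*6)*3)*4 = (12*3)*4 = 36*4 = 144)
(G(p(6) + 18) + u)**2 = (-29 + 144)**2 = 115**2 = 13225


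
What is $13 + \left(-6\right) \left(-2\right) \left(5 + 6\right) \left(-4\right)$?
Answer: $-515$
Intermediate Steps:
$13 + \left(-6\right) \left(-2\right) \left(5 + 6\right) \left(-4\right) = 13 + 12 \cdot 11 \left(-4\right) = 13 + 12 \left(-44\right) = 13 - 528 = -515$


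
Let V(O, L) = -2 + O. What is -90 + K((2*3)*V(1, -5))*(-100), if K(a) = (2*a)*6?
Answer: 7110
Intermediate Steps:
K(a) = 12*a
-90 + K((2*3)*V(1, -5))*(-100) = -90 + (12*((2*3)*(-2 + 1)))*(-100) = -90 + (12*(6*(-1)))*(-100) = -90 + (12*(-6))*(-100) = -90 - 72*(-100) = -90 + 7200 = 7110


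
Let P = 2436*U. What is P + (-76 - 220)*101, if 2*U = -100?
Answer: -151696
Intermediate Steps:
U = -50 (U = (½)*(-100) = -50)
P = -121800 (P = 2436*(-50) = -121800)
P + (-76 - 220)*101 = -121800 + (-76 - 220)*101 = -121800 - 296*101 = -121800 - 29896 = -151696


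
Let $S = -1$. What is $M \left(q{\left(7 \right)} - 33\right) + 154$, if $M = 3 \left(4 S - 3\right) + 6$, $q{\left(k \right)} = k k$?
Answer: $-86$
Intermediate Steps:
$q{\left(k \right)} = k^{2}$
$M = -15$ ($M = 3 \left(4 \left(-1\right) - 3\right) + 6 = 3 \left(-4 - 3\right) + 6 = 3 \left(-7\right) + 6 = -21 + 6 = -15$)
$M \left(q{\left(7 \right)} - 33\right) + 154 = - 15 \left(7^{2} - 33\right) + 154 = - 15 \left(49 - 33\right) + 154 = \left(-15\right) 16 + 154 = -240 + 154 = -86$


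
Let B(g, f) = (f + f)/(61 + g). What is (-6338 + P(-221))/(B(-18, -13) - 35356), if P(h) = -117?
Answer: 277565/1520334 ≈ 0.18257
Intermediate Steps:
B(g, f) = 2*f/(61 + g) (B(g, f) = (2*f)/(61 + g) = 2*f/(61 + g))
(-6338 + P(-221))/(B(-18, -13) - 35356) = (-6338 - 117)/(2*(-13)/(61 - 18) - 35356) = -6455/(2*(-13)/43 - 35356) = -6455/(2*(-13)*(1/43) - 35356) = -6455/(-26/43 - 35356) = -6455/(-1520334/43) = -6455*(-43/1520334) = 277565/1520334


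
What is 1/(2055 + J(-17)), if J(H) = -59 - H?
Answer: 1/2013 ≈ 0.00049677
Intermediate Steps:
1/(2055 + J(-17)) = 1/(2055 + (-59 - 1*(-17))) = 1/(2055 + (-59 + 17)) = 1/(2055 - 42) = 1/2013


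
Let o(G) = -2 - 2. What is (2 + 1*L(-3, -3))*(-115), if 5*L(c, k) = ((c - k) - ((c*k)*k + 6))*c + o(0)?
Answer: 1311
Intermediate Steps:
o(G) = -4
L(c, k) = -⅘ + c*(-6 + c - k - c*k²)/5 (L(c, k) = (((c - k) - ((c*k)*k + 6))*c - 4)/5 = (((c - k) - (c*k² + 6))*c - 4)/5 = (((c - k) - (6 + c*k²))*c - 4)/5 = (((c - k) + (-6 - c*k²))*c - 4)/5 = ((-6 + c - k - c*k²)*c - 4)/5 = (c*(-6 + c - k - c*k²) - 4)/5 = (-4 + c*(-6 + c - k - c*k²))/5 = -⅘ + c*(-6 + c - k - c*k²)/5)
(2 + 1*L(-3, -3))*(-115) = (2 + 1*(-⅘ - 6/5*(-3) + (⅕)*(-3)² - ⅕*(-3)*(-3) - ⅕*(-3)²*(-3)²))*(-115) = (2 + 1*(-⅘ + 18/5 + (⅕)*9 - 9/5 - ⅕*9*9))*(-115) = (2 + 1*(-⅘ + 18/5 + 9/5 - 9/5 - 81/5))*(-115) = (2 + 1*(-67/5))*(-115) = (2 - 67/5)*(-115) = -57/5*(-115) = 1311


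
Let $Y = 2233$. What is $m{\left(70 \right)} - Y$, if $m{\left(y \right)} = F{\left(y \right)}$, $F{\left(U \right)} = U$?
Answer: $-2163$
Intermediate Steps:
$m{\left(y \right)} = y$
$m{\left(70 \right)} - Y = 70 - 2233 = -2163$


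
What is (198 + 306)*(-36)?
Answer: -18144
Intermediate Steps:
(198 + 306)*(-36) = 504*(-36) = -18144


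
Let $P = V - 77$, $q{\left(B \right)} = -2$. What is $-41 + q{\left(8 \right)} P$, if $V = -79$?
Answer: $271$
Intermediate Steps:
$P = -156$ ($P = -79 - 77 = -156$)
$-41 + q{\left(8 \right)} P = -41 - -312 = -41 + 312 = 271$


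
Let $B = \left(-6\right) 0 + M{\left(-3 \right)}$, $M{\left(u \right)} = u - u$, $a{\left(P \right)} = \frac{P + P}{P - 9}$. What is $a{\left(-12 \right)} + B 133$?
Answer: $\frac{8}{7} \approx 1.1429$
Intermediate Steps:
$a{\left(P \right)} = \frac{2 P}{-9 + P}$
$M{\left(u \right)} = 0$
$B = 0$ ($B = \left(-6\right) 0 + 0 = 0 + 0 = 0$)
$a{\left(-12 \right)} + B 133 = 2 \left(-12\right) \frac{1}{-9 - 12} + 0 \cdot 133 = 2 \left(-12\right) \frac{1}{-21} + 0 = 2 \left(-12\right) \left(- \frac{1}{21}\right) + 0 = \frac{8}{7} + 0 = \frac{8}{7}$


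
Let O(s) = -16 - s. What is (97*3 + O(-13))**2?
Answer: 82944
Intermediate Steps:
(97*3 + O(-13))**2 = (97*3 + (-16 - 1*(-13)))**2 = (291 + (-16 + 13))**2 = (291 - 3)**2 = 288**2 = 82944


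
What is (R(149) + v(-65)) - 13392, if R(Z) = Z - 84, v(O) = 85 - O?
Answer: -13177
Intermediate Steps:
R(Z) = -84 + Z
(R(149) + v(-65)) - 13392 = ((-84 + 149) + (85 - 1*(-65))) - 13392 = (65 + (85 + 65)) - 13392 = (65 + 150) - 13392 = 215 - 13392 = -13177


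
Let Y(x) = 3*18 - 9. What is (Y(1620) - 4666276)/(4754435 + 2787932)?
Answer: -4666231/7542367 ≈ -0.61867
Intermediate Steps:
Y(x) = 45 (Y(x) = 54 - 9 = 45)
(Y(1620) - 4666276)/(4754435 + 2787932) = (45 - 4666276)/(4754435 + 2787932) = -4666231/7542367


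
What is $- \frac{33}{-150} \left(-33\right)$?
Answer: $- \frac{363}{50} \approx -7.26$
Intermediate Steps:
$- \frac{33}{-150} \left(-33\right) = \left(-33\right) \left(- \frac{1}{150}\right) \left(-33\right) = \frac{11}{50} \left(-33\right) = - \frac{363}{50}$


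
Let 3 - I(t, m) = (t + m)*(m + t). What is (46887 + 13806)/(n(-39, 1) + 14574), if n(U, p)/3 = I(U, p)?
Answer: 20231/3417 ≈ 5.9207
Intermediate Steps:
I(t, m) = 3 - (m + t)² (I(t, m) = 3 - (t + m)*(m + t) = 3 - (m + t)*(m + t) = 3 - (m + t)²)
n(U, p) = 9 - 3*(U + p)² (n(U, p) = 3*(3 - (p + U)²) = 3*(3 - (U + p)²) = 9 - 3*(U + p)²)
(46887 + 13806)/(n(-39, 1) + 14574) = (46887 + 13806)/((9 - 3*(-39 + 1)²) + 14574) = 60693/((9 - 3*(-38)²) + 14574) = 60693/((9 - 3*1444) + 14574) = 60693/((9 - 4332) + 14574) = 60693/(-4323 + 14574) = 60693/10251 = 60693*(1/10251) = 20231/3417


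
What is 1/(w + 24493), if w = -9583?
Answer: 1/14910 ≈ 6.7069e-5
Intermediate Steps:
1/(w + 24493) = 1/(-9583 + 24493) = 1/14910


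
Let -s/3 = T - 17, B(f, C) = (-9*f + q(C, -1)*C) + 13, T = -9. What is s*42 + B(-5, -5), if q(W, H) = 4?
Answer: 3314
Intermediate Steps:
B(f, C) = 13 - 9*f + 4*C (B(f, C) = (-9*f + 4*C) + 13 = 13 - 9*f + 4*C)
s = 78 (s = -3*(-9 - 17) = -3*(-26) = 78)
s*42 + B(-5, -5) = 78*42 + (13 - 9*(-5) + 4*(-5)) = 3276 + (13 + 45 - 20) = 3276 + 38 = 3314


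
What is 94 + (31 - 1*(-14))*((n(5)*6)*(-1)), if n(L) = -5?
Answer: 1444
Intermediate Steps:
94 + (31 - 1*(-14))*((n(5)*6)*(-1)) = 94 + (31 - 1*(-14))*(-5*6*(-1)) = 94 + (31 + 14)*(-30*(-1)) = 94 + 45*30 = 94 + 1350 = 1444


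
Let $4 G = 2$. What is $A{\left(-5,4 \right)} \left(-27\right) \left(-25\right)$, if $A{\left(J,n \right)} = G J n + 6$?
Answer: $-2700$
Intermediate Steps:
$G = \frac{1}{2}$ ($G = \frac{1}{4} \cdot 2 = \frac{1}{2} \approx 0.5$)
$A{\left(J,n \right)} = 6 + \frac{J n}{2}$ ($A{\left(J,n \right)} = \frac{J}{2} n + 6 = \frac{J n}{2} + 6 = 6 + \frac{J n}{2}$)
$A{\left(-5,4 \right)} \left(-27\right) \left(-25\right) = \left(6 + \frac{1}{2} \left(-5\right) 4\right) \left(-27\right) \left(-25\right) = \left(6 - 10\right) \left(-27\right) \left(-25\right) = \left(-4\right) \left(-27\right) \left(-25\right) = 108 \left(-25\right) = -2700$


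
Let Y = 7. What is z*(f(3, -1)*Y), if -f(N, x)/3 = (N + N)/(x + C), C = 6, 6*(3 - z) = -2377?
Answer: -10059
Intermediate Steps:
z = 2395/6 (z = 3 - ⅙*(-2377) = 3 + 2377/6 = 2395/6 ≈ 399.17)
f(N, x) = -6*N/(6 + x) (f(N, x) = -3*(N + N)/(x + 6) = -3*2*N/(6 + x) = -6*N/(6 + x))
z*(f(3, -1)*Y) = 2395*(-6*3/(6 - 1)*7)/6 = 2395*(-6*3/5*7)/6 = 2395*(-6*3*⅕*7)/6 = 2395*(-18/5*7)/6 = (2395/6)*(-126/5) = -10059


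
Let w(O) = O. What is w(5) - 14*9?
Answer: -121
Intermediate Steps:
w(5) - 14*9 = 5 - 14*9 = 5 - 126 = -121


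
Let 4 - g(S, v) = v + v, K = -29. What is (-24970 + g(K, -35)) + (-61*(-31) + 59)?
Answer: -22946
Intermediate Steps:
g(S, v) = 4 - 2*v (g(S, v) = 4 - (v + v) = 4 - 2*v)
(-24970 + g(K, -35)) + (-61*(-31) + 59) = (-24970 + (4 - 2*(-35))) + (-61*(-31) + 59) = (-24970 + (4 + 70)) + (1891 + 59) = (-24970 + 74) + 1950 = -24896 + 1950 = -22946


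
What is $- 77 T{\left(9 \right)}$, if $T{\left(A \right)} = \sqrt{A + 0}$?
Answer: $-231$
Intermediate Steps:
$T{\left(A \right)} = \sqrt{A}$
$- 77 T{\left(9 \right)} = - 77 \sqrt{9} = \left(-77\right) 3 = -231$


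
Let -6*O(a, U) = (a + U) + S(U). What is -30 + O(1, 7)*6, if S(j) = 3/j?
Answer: -269/7 ≈ -38.429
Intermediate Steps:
O(a, U) = -1/(2*U) - U/6 - a/6 (O(a, U) = -((a + U) + 3/U)/6 = -((U + a) + 3/U)/6 = -(U + a + 3/U)/6 = -1/(2*U) - U/6 - a/6)
-30 + O(1, 7)*6 = -30 + ((⅙)*(-3 + 7*(-1*7 - 1*1))/7)*6 = -30 + ((⅙)*(⅐)*(-3 + 7*(-7 - 1)))*6 = -30 + ((⅙)*(⅐)*(-3 + 7*(-8)))*6 = -30 + ((⅙)*(⅐)*(-3 - 56))*6 = -30 + ((⅙)*(⅐)*(-59))*6 = -30 - 59/42*6 = -30 - 59/7 = -269/7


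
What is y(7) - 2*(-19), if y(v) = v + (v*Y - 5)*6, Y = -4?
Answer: -153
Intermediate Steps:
y(v) = -30 - 23*v (y(v) = v + (v*(-4) - 5)*6 = v + (-4*v - 5)*6 = v + (-5 - 4*v)*6 = v + (-30 - 24*v) = -30 - 23*v)
y(7) - 2*(-19) = (-30 - 23*7) - 2*(-19) = (-30 - 161) - 1*(-38) = -191 + 38 = -153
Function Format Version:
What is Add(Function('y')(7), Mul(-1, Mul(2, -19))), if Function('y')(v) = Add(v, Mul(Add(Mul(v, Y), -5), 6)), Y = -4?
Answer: -153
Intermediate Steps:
Function('y')(v) = Add(-30, Mul(-23, v)) (Function('y')(v) = Add(v, Mul(Add(Mul(v, -4), -5), 6)) = Add(v, Mul(Add(Mul(-4, v), -5), 6)) = Add(v, Mul(Add(-5, Mul(-4, v)), 6)) = Add(v, Add(-30, Mul(-24, v))) = Add(-30, Mul(-23, v)))
Add(Function('y')(7), Mul(-1, Mul(2, -19))) = Add(Add(-30, Mul(-23, 7)), Mul(-1, Mul(2, -19))) = Add(Add(-30, -161), Mul(-1, -38)) = Add(-191, 38) = -153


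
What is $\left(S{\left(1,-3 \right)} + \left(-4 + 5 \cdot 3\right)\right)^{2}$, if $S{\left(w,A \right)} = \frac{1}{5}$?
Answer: $\frac{3136}{25} \approx 125.44$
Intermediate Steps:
$S{\left(w,A \right)} = \frac{1}{5}$
$\left(S{\left(1,-3 \right)} + \left(-4 + 5 \cdot 3\right)\right)^{2} = \left(\frac{1}{5} + \left(-4 + 5 \cdot 3\right)\right)^{2} = \left(\frac{1}{5} + \left(-4 + 15\right)\right)^{2} = \left(\frac{1}{5} + 11\right)^{2} = \left(\frac{56}{5}\right)^{2} = \frac{3136}{25}$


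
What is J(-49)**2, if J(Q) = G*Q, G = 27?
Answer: 1750329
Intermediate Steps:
J(Q) = 27*Q
J(-49)**2 = (27*(-49))**2 = (-1323)**2 = 1750329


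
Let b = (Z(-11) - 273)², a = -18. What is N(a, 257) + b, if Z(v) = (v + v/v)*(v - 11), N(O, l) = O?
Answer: 2791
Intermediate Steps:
Z(v) = (1 + v)*(-11 + v) (Z(v) = (v + 1)*(-11 + v) = (1 + v)*(-11 + v))
b = 2809 (b = ((-11 + (-11)² - 10*(-11)) - 273)² = ((-11 + 121 + 110) - 273)² = (220 - 273)² = (-53)² = 2809)
N(a, 257) + b = -18 + 2809 = 2791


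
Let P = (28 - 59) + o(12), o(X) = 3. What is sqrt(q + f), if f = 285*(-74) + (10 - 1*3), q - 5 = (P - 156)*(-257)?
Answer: sqrt(26210) ≈ 161.90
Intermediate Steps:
P = -28 (P = (28 - 59) + 3 = -31 + 3 = -28)
q = 47293 (q = 5 + (-28 - 156)*(-257) = 5 - 184*(-257) = 5 + 47288 = 47293)
f = -21083 (f = -21090 + (10 - 3) = -21090 + 7 = -21083)
sqrt(q + f) = sqrt(47293 - 21083) = sqrt(26210)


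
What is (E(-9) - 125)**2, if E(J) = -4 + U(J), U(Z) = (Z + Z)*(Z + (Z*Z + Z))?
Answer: 1595169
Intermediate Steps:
U(Z) = 2*Z*(Z**2 + 2*Z) (U(Z) = (2*Z)*(Z + (Z**2 + Z)) = (2*Z)*(Z + (Z + Z**2)) = (2*Z)*(Z**2 + 2*Z) = 2*Z*(Z**2 + 2*Z))
E(J) = -4 + 2*J**2*(2 + J)
(E(-9) - 125)**2 = ((-4 + 2*(-9)**2*(2 - 9)) - 125)**2 = ((-4 + 2*81*(-7)) - 125)**2 = ((-4 - 1134) - 125)**2 = (-1138 - 125)**2 = (-1263)**2 = 1595169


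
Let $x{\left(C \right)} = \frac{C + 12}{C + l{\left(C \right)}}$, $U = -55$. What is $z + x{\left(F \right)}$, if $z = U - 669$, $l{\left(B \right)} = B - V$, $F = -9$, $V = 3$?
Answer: $- \frac{5069}{7} \approx -724.14$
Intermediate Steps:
$l{\left(B \right)} = -3 + B$ ($l{\left(B \right)} = B - 3 = -3 + B$)
$x{\left(C \right)} = \frac{12 + C}{-3 + 2 C}$ ($x{\left(C \right)} = \frac{C + 12}{C + \left(-3 + C\right)} = \frac{12 + C}{-3 + 2 C}$)
$z = -724$ ($z = -55 - 669 = -724$)
$z + x{\left(F \right)} = -724 + \frac{12 - 9}{-3 + 2 \left(-9\right)} = -724 + \frac{1}{-3 - 18} \cdot 3 = -724 + \frac{1}{-21} \cdot 3 = -724 - \frac{1}{7} = - \frac{5069}{7}$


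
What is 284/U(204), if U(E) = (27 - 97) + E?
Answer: 142/67 ≈ 2.1194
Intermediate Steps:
U(E) = -70 + E
284/U(204) = 284/(-70 + 204) = 284/134 = 284*(1/134) = 142/67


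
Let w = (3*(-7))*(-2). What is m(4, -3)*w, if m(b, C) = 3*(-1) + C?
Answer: -252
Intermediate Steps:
w = 42 (w = -21*(-2) = 42)
m(b, C) = -3 + C
m(4, -3)*w = (-3 - 3)*42 = -6*42 = -252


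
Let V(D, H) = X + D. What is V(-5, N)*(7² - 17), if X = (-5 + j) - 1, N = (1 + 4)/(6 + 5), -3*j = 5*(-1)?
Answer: -896/3 ≈ -298.67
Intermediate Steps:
j = 5/3 (j = -5*(-1)/3 = -⅓*(-5) = 5/3 ≈ 1.6667)
N = 5/11 ≈ 0.45455
X = -13/3 (X = (-5 + 5/3) - 1 = -10/3 - 1 = -13/3 ≈ -4.3333)
V(D, H) = -13/3 + D
V(-5, N)*(7² - 17) = (-13/3 - 5)*(7² - 17) = -28*(49 - 17)/3 = -28/3*32 = -896/3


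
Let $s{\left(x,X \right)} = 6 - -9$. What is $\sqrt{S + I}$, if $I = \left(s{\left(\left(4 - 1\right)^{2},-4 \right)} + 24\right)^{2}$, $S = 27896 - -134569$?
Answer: $\sqrt{163986} \approx 404.95$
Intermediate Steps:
$S = 162465$ ($S = 27896 + 134569 = 162465$)
$s{\left(x,X \right)} = 15$ ($s{\left(x,X \right)} = 6 + 9 = 15$)
$I = 1521$ ($I = \left(15 + 24\right)^{2} = 39^{2} = 1521$)
$\sqrt{S + I} = \sqrt{162465 + 1521} = \sqrt{163986}$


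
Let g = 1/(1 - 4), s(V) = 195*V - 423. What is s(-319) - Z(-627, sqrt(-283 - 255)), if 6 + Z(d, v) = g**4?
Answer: -5072383/81 ≈ -62622.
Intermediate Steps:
s(V) = -423 + 195*V
g = -1/3 (g = 1/(-3) = -1/3 ≈ -0.33333)
Z(d, v) = -485/81 (Z(d, v) = -6 + (-1/3)**4 = -6 + 1/81 = -485/81)
s(-319) - Z(-627, sqrt(-283 - 255)) = (-423 + 195*(-319)) - 1*(-485/81) = (-423 - 62205) + 485/81 = -62628 + 485/81 = -5072383/81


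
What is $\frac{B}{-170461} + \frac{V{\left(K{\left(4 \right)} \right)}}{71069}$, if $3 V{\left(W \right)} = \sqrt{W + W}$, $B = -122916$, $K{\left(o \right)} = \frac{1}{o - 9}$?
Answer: $\frac{122916}{170461} + \frac{i \sqrt{10}}{1066035} \approx 0.72108 + 2.9664 \cdot 10^{-6} i$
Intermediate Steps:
$K{\left(o \right)} = \frac{1}{-9 + o}$
$V{\left(W \right)} = \frac{\sqrt{2} \sqrt{W}}{3}$ ($V{\left(W \right)} = \frac{\sqrt{W + W}}{3} = \frac{\sqrt{2 W}}{3} = \frac{\sqrt{2} \sqrt{W}}{3}$)
$\frac{B}{-170461} + \frac{V{\left(K{\left(4 \right)} \right)}}{71069} = - \frac{122916}{-170461} + \frac{\frac{1}{3} \sqrt{2} \sqrt{\frac{1}{-9 + 4}}}{71069} = \left(-122916\right) \left(- \frac{1}{170461}\right) + \frac{\sqrt{2} \sqrt{\frac{1}{-5}}}{3} \cdot \frac{1}{71069} = \frac{122916}{170461} + \frac{\sqrt{2} \sqrt{- \frac{1}{5}}}{3} \cdot \frac{1}{71069} = \frac{122916}{170461} + \frac{\sqrt{2} \frac{i \sqrt{5}}{5}}{3} \cdot \frac{1}{71069} = \frac{122916}{170461} + \frac{i \sqrt{10}}{15} \cdot \frac{1}{71069} = \frac{122916}{170461} + \frac{i \sqrt{10}}{1066035}$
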